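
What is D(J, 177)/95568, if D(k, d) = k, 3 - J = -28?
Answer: 31/95568 ≈ 0.00032438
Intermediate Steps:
J = 31 (J = 3 - 1*(-28) = 3 + 28 = 31)
D(J, 177)/95568 = 31/95568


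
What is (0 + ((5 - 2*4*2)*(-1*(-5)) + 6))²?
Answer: 2401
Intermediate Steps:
(0 + ((5 - 2*4*2)*(-1*(-5)) + 6))² = (0 + ((5 - 8*2)*5 + 6))² = (0 + ((5 - 16)*5 + 6))² = (0 + (-11*5 + 6))² = (0 + (-55 + 6))² = (0 - 49)² = (-49)² = 2401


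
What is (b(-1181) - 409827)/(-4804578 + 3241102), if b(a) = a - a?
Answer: 409827/1563476 ≈ 0.26213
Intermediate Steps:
b(a) = 0
(b(-1181) - 409827)/(-4804578 + 3241102) = (0 - 409827)/(-4804578 + 3241102) = -409827/(-1563476) = -409827*(-1/1563476) = 409827/1563476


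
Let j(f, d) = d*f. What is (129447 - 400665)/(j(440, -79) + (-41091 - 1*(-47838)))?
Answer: 271218/28013 ≈ 9.6819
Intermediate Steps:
(129447 - 400665)/(j(440, -79) + (-41091 - 1*(-47838))) = (129447 - 400665)/(-79*440 + (-41091 - 1*(-47838))) = -271218/(-34760 + (-41091 + 47838)) = -271218/(-34760 + 6747) = -271218/(-28013) = -271218*(-1/28013) = 271218/28013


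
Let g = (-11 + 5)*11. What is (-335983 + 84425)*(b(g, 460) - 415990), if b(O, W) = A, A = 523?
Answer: 104514047586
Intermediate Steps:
g = -66 (g = -6*11 = -66)
b(O, W) = 523
(-335983 + 84425)*(b(g, 460) - 415990) = (-335983 + 84425)*(523 - 415990) = -251558*(-415467) = 104514047586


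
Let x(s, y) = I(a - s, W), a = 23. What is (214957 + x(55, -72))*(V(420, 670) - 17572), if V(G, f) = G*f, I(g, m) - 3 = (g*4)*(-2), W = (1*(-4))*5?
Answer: 56780006848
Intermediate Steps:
W = -20 (W = -4*5 = -20)
I(g, m) = 3 - 8*g (I(g, m) = 3 + (g*4)*(-2) = 3 + (4*g)*(-2) = 3 - 8*g)
x(s, y) = -181 + 8*s (x(s, y) = 3 - 8*(23 - s) = 3 + (-184 + 8*s) = -181 + 8*s)
(214957 + x(55, -72))*(V(420, 670) - 17572) = (214957 + (-181 + 8*55))*(420*670 - 17572) = (214957 + (-181 + 440))*(281400 - 17572) = (214957 + 259)*263828 = 215216*263828 = 56780006848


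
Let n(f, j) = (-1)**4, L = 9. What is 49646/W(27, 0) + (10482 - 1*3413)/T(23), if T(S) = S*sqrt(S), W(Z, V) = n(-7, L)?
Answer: 49646 + 7069*sqrt(23)/529 ≈ 49710.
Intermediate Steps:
n(f, j) = 1
W(Z, V) = 1
T(S) = S**(3/2)
49646/W(27, 0) + (10482 - 1*3413)/T(23) = 49646/1 + (10482 - 1*3413)/(23**(3/2)) = 49646*1 + (10482 - 3413)/((23*sqrt(23))) = 49646 + 7069*(sqrt(23)/529) = 49646 + 7069*sqrt(23)/529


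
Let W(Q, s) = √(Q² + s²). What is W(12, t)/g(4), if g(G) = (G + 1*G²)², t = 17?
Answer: √433/400 ≈ 0.052022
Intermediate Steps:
g(G) = (G + G²)²
W(12, t)/g(4) = √(12² + 17²)/((4²*(1 + 4)²)) = √(144 + 289)/((16*5²)) = √433/((16*25)) = √433/400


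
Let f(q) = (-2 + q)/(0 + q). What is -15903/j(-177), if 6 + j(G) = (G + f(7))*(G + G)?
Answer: -37107/145598 ≈ -0.25486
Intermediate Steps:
f(q) = (-2 + q)/q
j(G) = -6 + 2*G*(5/7 + G) (j(G) = -6 + (G + (-2 + 7)/7)*(G + G) = -6 + (G + (1/7)*5)*(2*G) = -6 + (G + 5/7)*(2*G) = -6 + (5/7 + G)*(2*G) = -6 + 2*G*(5/7 + G))
-15903/j(-177) = -15903/(-6 + 2*(-177)**2 + (10/7)*(-177)) = -15903/(-6 + 2*31329 - 1770/7) = -15903/(-6 + 62658 - 1770/7) = -15903/436794/7 = -15903*7/436794 = -37107/145598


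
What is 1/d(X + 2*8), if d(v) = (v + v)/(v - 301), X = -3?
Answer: -144/13 ≈ -11.077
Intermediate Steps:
d(v) = 2*v/(-301 + v) (d(v) = (2*v)/(-301 + v) = 2*v/(-301 + v))
1/d(X + 2*8) = 1/(2*(-3 + 2*8)/(-301 + (-3 + 2*8))) = 1/(2*(-3 + 16)/(-301 + (-3 + 16))) = 1/(2*13/(-301 + 13)) = 1/(2*13/(-288)) = 1/(2*13*(-1/288)) = 1/(-13/144) = -144/13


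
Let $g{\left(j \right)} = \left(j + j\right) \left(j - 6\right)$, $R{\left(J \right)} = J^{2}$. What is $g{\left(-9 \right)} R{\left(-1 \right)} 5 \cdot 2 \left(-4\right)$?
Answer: $-10800$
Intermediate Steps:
$g{\left(j \right)} = 2 j \left(-6 + j\right)$
$g{\left(-9 \right)} R{\left(-1 \right)} 5 \cdot 2 \left(-4\right) = 2 \left(-9\right) \left(-6 - 9\right) \left(-1\right)^{2} \cdot 5 \cdot 2 \left(-4\right) = 2 \left(-9\right) \left(-15\right) 1 \cdot 10 \left(-4\right) = 270 \cdot 1 \left(-40\right) = 270 \left(-40\right) = -10800$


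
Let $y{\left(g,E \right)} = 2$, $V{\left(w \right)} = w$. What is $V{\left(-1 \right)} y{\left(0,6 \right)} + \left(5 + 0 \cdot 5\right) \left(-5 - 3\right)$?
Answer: $-42$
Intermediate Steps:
$V{\left(-1 \right)} y{\left(0,6 \right)} + \left(5 + 0 \cdot 5\right) \left(-5 - 3\right) = \left(-1\right) 2 + \left(5 + 0 \cdot 5\right) \left(-5 - 3\right) = -2 + \left(5 + 0\right) \left(-8\right) = -2 + 5 \left(-8\right) = -2 - 40 = -42$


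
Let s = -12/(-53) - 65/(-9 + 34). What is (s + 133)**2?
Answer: 1198267456/70225 ≈ 17063.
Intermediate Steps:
s = -629/265 (s = -12*(-1/53) - 65/25 = 12/53 - 65*1/25 = 12/53 - 13/5 = -629/265 ≈ -2.3736)
(s + 133)**2 = (-629/265 + 133)**2 = (34616/265)**2 = 1198267456/70225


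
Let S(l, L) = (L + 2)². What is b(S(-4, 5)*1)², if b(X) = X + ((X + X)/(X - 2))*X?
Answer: 50481025/2209 ≈ 22852.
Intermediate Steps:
S(l, L) = (2 + L)²
b(X) = X + 2*X²/(-2 + X) (b(X) = X + ((2*X)/(-2 + X))*X = X + (2*X/(-2 + X))*X = X + 2*X²/(-2 + X))
b(S(-4, 5)*1)² = (((2 + 5)²*1)*(-2 + 3*((2 + 5)²*1))/(-2 + (2 + 5)²*1))² = ((7²*1)*(-2 + 3*(7²*1))/(-2 + 7²*1))² = ((49*1)*(-2 + 3*(49*1))/(-2 + 49*1))² = (49*(-2 + 3*49)/(-2 + 49))² = (49*(-2 + 147)/47)² = (49*(1/47)*145)² = (7105/47)² = 50481025/2209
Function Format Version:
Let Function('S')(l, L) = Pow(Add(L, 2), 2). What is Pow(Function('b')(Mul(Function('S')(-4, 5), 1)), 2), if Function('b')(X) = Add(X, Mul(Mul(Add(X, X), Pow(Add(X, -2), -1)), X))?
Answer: Rational(50481025, 2209) ≈ 22852.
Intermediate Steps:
Function('S')(l, L) = Pow(Add(2, L), 2)
Function('b')(X) = Add(X, Mul(2, Pow(X, 2), Pow(Add(-2, X), -1))) (Function('b')(X) = Add(X, Mul(Mul(Mul(2, X), Pow(Add(-2, X), -1)), X)) = Add(X, Mul(Mul(2, X, Pow(Add(-2, X), -1)), X)) = Add(X, Mul(2, Pow(X, 2), Pow(Add(-2, X), -1))))
Pow(Function('b')(Mul(Function('S')(-4, 5), 1)), 2) = Pow(Mul(Mul(Pow(Add(2, 5), 2), 1), Pow(Add(-2, Mul(Pow(Add(2, 5), 2), 1)), -1), Add(-2, Mul(3, Mul(Pow(Add(2, 5), 2), 1)))), 2) = Pow(Mul(Mul(Pow(7, 2), 1), Pow(Add(-2, Mul(Pow(7, 2), 1)), -1), Add(-2, Mul(3, Mul(Pow(7, 2), 1)))), 2) = Pow(Mul(Mul(49, 1), Pow(Add(-2, Mul(49, 1)), -1), Add(-2, Mul(3, Mul(49, 1)))), 2) = Pow(Mul(49, Pow(Add(-2, 49), -1), Add(-2, Mul(3, 49))), 2) = Pow(Mul(49, Pow(47, -1), Add(-2, 147)), 2) = Pow(Mul(49, Rational(1, 47), 145), 2) = Pow(Rational(7105, 47), 2) = Rational(50481025, 2209)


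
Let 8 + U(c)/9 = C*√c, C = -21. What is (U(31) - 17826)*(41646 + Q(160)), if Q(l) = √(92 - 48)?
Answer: -6*(5966 + 63*√31)*(20823 + √11) ≈ -7.8933e+8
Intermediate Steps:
Q(l) = 2*√11 (Q(l) = √44 = 2*√11)
U(c) = -72 - 189*√c (U(c) = -72 + 9*(-21*√c) = -72 - 189*√c)
(U(31) - 17826)*(41646 + Q(160)) = ((-72 - 189*√31) - 17826)*(41646 + 2*√11) = (-17898 - 189*√31)*(41646 + 2*√11)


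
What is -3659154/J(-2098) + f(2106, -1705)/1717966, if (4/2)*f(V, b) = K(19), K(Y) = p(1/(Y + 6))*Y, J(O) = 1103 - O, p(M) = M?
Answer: -104771702659127/91653486100 ≈ -1143.1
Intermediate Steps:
K(Y) = Y/(6 + Y) (K(Y) = Y/(Y + 6) = Y/(6 + Y))
f(V, b) = 19/50 (f(V, b) = (19/(6 + 19))/2 = (19/25)/2 = (19*(1/25))/2 = (½)*(19/25) = 19/50)
-3659154/J(-2098) + f(2106, -1705)/1717966 = -3659154/(1103 - 1*(-2098)) + (19/50)/1717966 = -3659154/(1103 + 2098) + (19/50)*(1/1717966) = -3659154/3201 + 19/85898300 = -3659154*1/3201 + 19/85898300 = -1219718/1067 + 19/85898300 = -104771702659127/91653486100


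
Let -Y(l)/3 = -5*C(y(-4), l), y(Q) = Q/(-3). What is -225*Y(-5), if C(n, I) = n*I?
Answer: 22500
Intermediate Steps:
y(Q) = -Q/3 (y(Q) = Q*(-⅓) = -Q/3)
C(n, I) = I*n
Y(l) = 20*l (Y(l) = -(-15)*l*(-⅓*(-4)) = -(-15)*l*(4/3) = -(-15)*4*l/3 = -(-20)*l = 20*l)
-225*Y(-5) = -4500*(-5) = -225*(-100) = 22500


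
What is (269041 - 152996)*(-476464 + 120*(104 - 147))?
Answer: -55890057080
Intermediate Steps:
(269041 - 152996)*(-476464 + 120*(104 - 147)) = 116045*(-476464 + 120*(-43)) = 116045*(-476464 - 5160) = 116045*(-481624) = -55890057080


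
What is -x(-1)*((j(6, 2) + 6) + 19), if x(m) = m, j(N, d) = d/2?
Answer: 26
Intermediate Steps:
j(N, d) = d/2 (j(N, d) = d*(1/2) = d/2)
-x(-1)*((j(6, 2) + 6) + 19) = -(-1)*(((1/2)*2 + 6) + 19) = -(-1)*((1 + 6) + 19) = -(-1)*(7 + 19) = -(-1)*26 = -1*(-26) = 26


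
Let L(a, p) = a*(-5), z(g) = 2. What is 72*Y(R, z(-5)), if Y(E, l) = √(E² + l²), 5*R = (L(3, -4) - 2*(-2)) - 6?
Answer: 72*√389/5 ≈ 284.01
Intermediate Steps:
L(a, p) = -5*a
R = -17/5 (R = ((-5*3 - 2*(-2)) - 6)/5 = ((-15 + 4) - 6)/5 = (-11 - 6)/5 = (⅕)*(-17) = -17/5 ≈ -3.4000)
72*Y(R, z(-5)) = 72*√((-17/5)² + 2²) = 72*√(289/25 + 4) = 72*√(389/25) = 72*(√389/5) = 72*√389/5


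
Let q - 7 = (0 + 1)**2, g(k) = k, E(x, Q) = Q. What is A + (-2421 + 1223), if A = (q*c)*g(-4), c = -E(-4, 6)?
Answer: -1006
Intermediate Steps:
c = -6 (c = -1*6 = -6)
q = 8 (q = 7 + (0 + 1)**2 = 7 + 1**2 = 7 + 1 = 8)
A = 192 (A = (8*(-6))*(-4) = -48*(-4) = 192)
A + (-2421 + 1223) = 192 + (-2421 + 1223) = 192 - 1198 = -1006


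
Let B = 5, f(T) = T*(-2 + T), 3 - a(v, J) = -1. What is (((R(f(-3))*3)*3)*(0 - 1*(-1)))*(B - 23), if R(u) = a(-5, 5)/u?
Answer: -216/5 ≈ -43.200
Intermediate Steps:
a(v, J) = 4 (a(v, J) = 3 - 1*(-1) = 3 + 1 = 4)
R(u) = 4/u
(((R(f(-3))*3)*3)*(0 - 1*(-1)))*(B - 23) = ((((4/((-3*(-2 - 3))))*3)*3)*(0 - 1*(-1)))*(5 - 23) = ((((4/((-3*(-5))))*3)*3)*(0 + 1))*(-18) = ((((4/15)*3)*3)*1)*(-18) = (((4/5)*3)*1)*(-18) = ((12/5)*1)*(-18) = (12/5)*(-18) = -216/5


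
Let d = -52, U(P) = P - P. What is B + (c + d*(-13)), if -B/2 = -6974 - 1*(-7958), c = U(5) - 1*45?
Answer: -1337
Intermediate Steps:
U(P) = 0
c = -45 (c = 0 - 1*45 = 0 - 45 = -45)
B = -1968 (B = -2*(-6974 - 1*(-7958)) = -2*(-6974 + 7958) = -2*984 = -1968)
B + (c + d*(-13)) = -1968 + (-45 - 52*(-13)) = -1968 + (-45 + 676) = -1968 + 631 = -1337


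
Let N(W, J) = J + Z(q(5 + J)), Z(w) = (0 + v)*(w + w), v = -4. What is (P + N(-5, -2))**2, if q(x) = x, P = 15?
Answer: 121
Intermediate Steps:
Z(w) = -8*w (Z(w) = (0 - 4)*(w + w) = -8*w)
N(W, J) = -40 - 7*J (N(W, J) = J - 8*(5 + J) = J + (-40 - 8*J) = -40 - 7*J)
(P + N(-5, -2))**2 = (15 + (-40 - 7*(-2)))**2 = (15 + (-40 + 14))**2 = (15 - 26)**2 = (-11)**2 = 121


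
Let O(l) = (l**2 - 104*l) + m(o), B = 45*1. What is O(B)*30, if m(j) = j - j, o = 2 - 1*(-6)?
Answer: -79650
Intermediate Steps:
o = 8 (o = 2 + 6 = 8)
m(j) = 0
B = 45
O(l) = l**2 - 104*l (O(l) = (l**2 - 104*l) + 0 = l**2 - 104*l)
O(B)*30 = (45*(-104 + 45))*30 = (45*(-59))*30 = -2655*30 = -79650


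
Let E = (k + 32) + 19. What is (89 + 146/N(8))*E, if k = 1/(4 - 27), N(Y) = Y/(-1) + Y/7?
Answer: 476125/138 ≈ 3450.2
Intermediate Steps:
N(Y) = -6*Y/7 (N(Y) = Y*(-1) + Y*(1/7) = -Y + Y/7 = -6*Y/7)
k = -1/23 (k = 1/(-23) = -1/23 ≈ -0.043478)
E = 1172/23 (E = (-1/23 + 32) + 19 = 735/23 + 19 = 1172/23 ≈ 50.957)
(89 + 146/N(8))*E = (89 + 146/((-6/7*8)))*(1172/23) = (89 + 146/(-48/7))*(1172/23) = (89 + 146*(-7/48))*(1172/23) = (89 - 511/24)*(1172/23) = (1625/24)*(1172/23) = 476125/138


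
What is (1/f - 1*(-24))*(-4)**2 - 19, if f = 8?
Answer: 367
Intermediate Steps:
(1/f - 1*(-24))*(-4)**2 - 19 = (1/8 - 1*(-24))*(-4)**2 - 19 = (1/8 + 24)*16 - 19 = (193/8)*16 - 19 = 386 - 19 = 367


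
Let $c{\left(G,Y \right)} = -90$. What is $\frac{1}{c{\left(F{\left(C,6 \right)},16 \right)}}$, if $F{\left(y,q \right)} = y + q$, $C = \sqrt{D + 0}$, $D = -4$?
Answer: $- \frac{1}{90} \approx -0.011111$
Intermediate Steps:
$C = 2 i$ ($C = \sqrt{-4 + 0} = \sqrt{-4} = 2 i \approx 2.0 i$)
$F{\left(y,q \right)} = q + y$
$\frac{1}{c{\left(F{\left(C,6 \right)},16 \right)}} = \frac{1}{-90} = - \frac{1}{90}$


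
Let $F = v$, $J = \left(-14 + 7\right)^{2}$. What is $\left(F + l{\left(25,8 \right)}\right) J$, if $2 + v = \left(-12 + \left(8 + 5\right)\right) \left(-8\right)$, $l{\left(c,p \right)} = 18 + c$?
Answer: $1617$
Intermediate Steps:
$J = 49$ ($J = \left(-7\right)^{2} = 49$)
$v = -10$ ($v = -2 + \left(-12 + \left(8 + 5\right)\right) \left(-8\right) = -2 + \left(-12 + 13\right) \left(-8\right) = -2 + 1 \left(-8\right) = -2 - 8 = -10$)
$F = -10$
$\left(F + l{\left(25,8 \right)}\right) J = \left(-10 + \left(18 + 25\right)\right) 49 = \left(-10 + 43\right) 49 = 33 \cdot 49 = 1617$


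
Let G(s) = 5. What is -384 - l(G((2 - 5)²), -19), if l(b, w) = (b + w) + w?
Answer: -351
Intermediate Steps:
l(b, w) = b + 2*w
-384 - l(G((2 - 5)²), -19) = -384 - (5 + 2*(-19)) = -384 - (5 - 38) = -384 - 1*(-33) = -384 + 33 = -351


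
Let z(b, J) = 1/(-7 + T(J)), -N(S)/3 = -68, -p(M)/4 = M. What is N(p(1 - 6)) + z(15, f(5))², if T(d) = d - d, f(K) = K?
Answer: 9997/49 ≈ 204.02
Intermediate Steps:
T(d) = 0
p(M) = -4*M
N(S) = 204 (N(S) = -3*(-68) = 204)
z(b, J) = -⅐ (z(b, J) = 1/(-7 + 0) = 1/(-7) = -⅐)
N(p(1 - 6)) + z(15, f(5))² = 204 + (-⅐)² = 204 + 1/49 = 9997/49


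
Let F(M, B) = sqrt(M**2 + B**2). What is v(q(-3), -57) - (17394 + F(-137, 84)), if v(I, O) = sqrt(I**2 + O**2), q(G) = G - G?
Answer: -17337 - 5*sqrt(1033) ≈ -17498.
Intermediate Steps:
q(G) = 0
F(M, B) = sqrt(B**2 + M**2)
v(q(-3), -57) - (17394 + F(-137, 84)) = sqrt(0**2 + (-57)**2) - (17394 + sqrt(84**2 + (-137)**2)) = sqrt(0 + 3249) - (17394 + sqrt(7056 + 18769)) = sqrt(3249) - (17394 + sqrt(25825)) = 57 - (17394 + 5*sqrt(1033)) = 57 + (-17394 - 5*sqrt(1033)) = -17337 - 5*sqrt(1033)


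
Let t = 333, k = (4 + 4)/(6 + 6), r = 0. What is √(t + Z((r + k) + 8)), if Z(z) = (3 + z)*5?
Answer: √3522/3 ≈ 19.782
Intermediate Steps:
k = ⅔ (k = 8/12 = 8*(1/12) = ⅔ ≈ 0.66667)
Z(z) = 15 + 5*z
√(t + Z((r + k) + 8)) = √(333 + (15 + 5*((0 + ⅔) + 8))) = √(333 + (15 + 5*(⅔ + 8))) = √(333 + (15 + 5*(26/3))) = √(333 + (15 + 130/3)) = √(333 + 175/3) = √(1174/3) = √3522/3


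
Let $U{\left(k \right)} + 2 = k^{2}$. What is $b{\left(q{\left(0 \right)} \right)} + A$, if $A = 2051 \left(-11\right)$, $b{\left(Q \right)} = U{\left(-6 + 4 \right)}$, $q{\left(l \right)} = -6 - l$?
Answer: $-22559$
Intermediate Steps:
$U{\left(k \right)} = -2 + k^{2}$
$b{\left(Q \right)} = 2$ ($b{\left(Q \right)} = -2 + \left(-6 + 4\right)^{2} = -2 + \left(-2\right)^{2} = -2 + 4 = 2$)
$A = -22561$
$b{\left(q{\left(0 \right)} \right)} + A = 2 - 22561 = -22559$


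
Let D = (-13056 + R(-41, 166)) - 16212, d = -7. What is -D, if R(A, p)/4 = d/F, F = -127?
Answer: 3717008/127 ≈ 29268.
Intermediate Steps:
R(A, p) = 28/127 (R(A, p) = 4*(-7/(-127)) = 4*(-7*(-1/127)) = 4*(7/127) = 28/127)
D = -3717008/127 (D = (-13056 + 28/127) - 16212 = -1658084/127 - 16212 = -3717008/127 ≈ -29268.)
-D = -1*(-3717008/127) = 3717008/127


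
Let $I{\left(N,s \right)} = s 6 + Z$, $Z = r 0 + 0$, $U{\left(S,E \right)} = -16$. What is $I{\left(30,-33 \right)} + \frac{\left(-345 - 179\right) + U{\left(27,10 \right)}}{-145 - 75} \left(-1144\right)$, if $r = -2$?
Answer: $-3006$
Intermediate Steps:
$Z = 0$ ($Z = \left(-2\right) 0 + 0 = 0 + 0 = 0$)
$I{\left(N,s \right)} = 6 s$ ($I{\left(N,s \right)} = s 6 + 0 = 6 s + 0 = 6 s$)
$I{\left(30,-33 \right)} + \frac{\left(-345 - 179\right) + U{\left(27,10 \right)}}{-145 - 75} \left(-1144\right) = 6 \left(-33\right) + \frac{\left(-345 - 179\right) - 16}{-145 - 75} \left(-1144\right) = -198 + \frac{\left(-345 - 179\right) - 16}{-220} \left(-1144\right) = -198 + \left(-524 - 16\right) \left(- \frac{1}{220}\right) \left(-1144\right) = -198 + \left(-540\right) \left(- \frac{1}{220}\right) \left(-1144\right) = -198 + \frac{27}{11} \left(-1144\right) = -198 - 2808 = -3006$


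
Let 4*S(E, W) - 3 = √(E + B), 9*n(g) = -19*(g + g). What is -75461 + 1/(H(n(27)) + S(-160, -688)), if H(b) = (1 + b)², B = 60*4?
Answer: -196882590448905/2609064161 - 16*√5/2609064161 ≈ -75461.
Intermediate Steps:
B = 240
n(g) = -38*g/9 (n(g) = (-19*(g + g))/9 = (-38*g)/9 = -38*g/9)
S(E, W) = ¾ + √(240 + E)/4 (S(E, W) = ¾ + √(E + 240)/4 = ¾ + √(240 + E)/4)
-75461 + 1/(H(n(27)) + S(-160, -688)) = -75461 + 1/((1 - 38/9*27)² + (¾ + √(240 - 160)/4)) = -75461 + 1/((1 - 114)² + (¾ + √80/4)) = -75461 + 1/((-113)² + (¾ + (4*√5)/4)) = -75461 + 1/(12769 + (¾ + √5)) = -75461 + 1/(51079/4 + √5)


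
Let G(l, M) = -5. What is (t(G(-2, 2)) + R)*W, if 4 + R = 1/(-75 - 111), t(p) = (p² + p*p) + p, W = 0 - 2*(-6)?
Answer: 15250/31 ≈ 491.94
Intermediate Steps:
W = 12 (W = 0 + 12 = 12)
t(p) = p + 2*p² (t(p) = (p² + p²) + p = 2*p² + p = p + 2*p²)
R = -745/186 (R = -4 + 1/(-75 - 111) = -4 + 1/(-186) = -4 - 1/186 = -745/186 ≈ -4.0054)
(t(G(-2, 2)) + R)*W = (-5*(1 + 2*(-5)) - 745/186)*12 = (-5*(1 - 10) - 745/186)*12 = (-5*(-9) - 745/186)*12 = (45 - 745/186)*12 = (7625/186)*12 = 15250/31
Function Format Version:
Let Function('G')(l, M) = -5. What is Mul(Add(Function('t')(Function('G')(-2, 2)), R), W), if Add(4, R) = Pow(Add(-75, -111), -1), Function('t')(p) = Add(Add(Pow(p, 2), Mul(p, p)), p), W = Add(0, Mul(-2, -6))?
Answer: Rational(15250, 31) ≈ 491.94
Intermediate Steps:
W = 12 (W = Add(0, 12) = 12)
Function('t')(p) = Add(p, Mul(2, Pow(p, 2))) (Function('t')(p) = Add(Add(Pow(p, 2), Pow(p, 2)), p) = Add(Mul(2, Pow(p, 2)), p) = Add(p, Mul(2, Pow(p, 2))))
R = Rational(-745, 186) (R = Add(-4, Pow(Add(-75, -111), -1)) = Add(-4, Pow(-186, -1)) = Add(-4, Rational(-1, 186)) = Rational(-745, 186) ≈ -4.0054)
Mul(Add(Function('t')(Function('G')(-2, 2)), R), W) = Mul(Add(Mul(-5, Add(1, Mul(2, -5))), Rational(-745, 186)), 12) = Mul(Add(Mul(-5, Add(1, -10)), Rational(-745, 186)), 12) = Mul(Add(Mul(-5, -9), Rational(-745, 186)), 12) = Mul(Add(45, Rational(-745, 186)), 12) = Mul(Rational(7625, 186), 12) = Rational(15250, 31)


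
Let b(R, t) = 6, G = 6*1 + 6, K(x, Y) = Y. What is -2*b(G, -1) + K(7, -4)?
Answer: -16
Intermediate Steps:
G = 12 (G = 6 + 6 = 12)
-2*b(G, -1) + K(7, -4) = -2*6 - 4 = -12 - 4 = -16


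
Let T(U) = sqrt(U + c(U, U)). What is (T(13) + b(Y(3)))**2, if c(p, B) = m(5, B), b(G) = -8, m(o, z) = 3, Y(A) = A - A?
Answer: 16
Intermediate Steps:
Y(A) = 0
c(p, B) = 3
T(U) = sqrt(3 + U) (T(U) = sqrt(U + 3) = sqrt(3 + U))
(T(13) + b(Y(3)))**2 = (sqrt(3 + 13) - 8)**2 = (sqrt(16) - 8)**2 = (4 - 8)**2 = (-4)**2 = 16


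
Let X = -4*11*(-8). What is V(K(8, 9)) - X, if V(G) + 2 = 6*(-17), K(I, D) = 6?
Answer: -456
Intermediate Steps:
V(G) = -104 (V(G) = -2 + 6*(-17) = -2 - 102 = -104)
X = 352 (X = -44*(-8) = 352)
V(K(8, 9)) - X = -104 - 1*352 = -104 - 352 = -456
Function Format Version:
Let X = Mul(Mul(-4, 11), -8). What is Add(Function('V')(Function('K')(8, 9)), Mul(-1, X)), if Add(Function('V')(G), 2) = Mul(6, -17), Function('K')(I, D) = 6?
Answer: -456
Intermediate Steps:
Function('V')(G) = -104 (Function('V')(G) = Add(-2, Mul(6, -17)) = Add(-2, -102) = -104)
X = 352 (X = Mul(-44, -8) = 352)
Add(Function('V')(Function('K')(8, 9)), Mul(-1, X)) = Add(-104, Mul(-1, 352)) = Add(-104, -352) = -456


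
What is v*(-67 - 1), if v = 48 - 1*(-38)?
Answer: -5848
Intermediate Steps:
v = 86 (v = 48 + 38 = 86)
v*(-67 - 1) = 86*(-67 - 1) = 86*(-68) = -5848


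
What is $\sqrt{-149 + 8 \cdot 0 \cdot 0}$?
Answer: $i \sqrt{149} \approx 12.207 i$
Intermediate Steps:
$\sqrt{-149 + 8 \cdot 0 \cdot 0} = \sqrt{-149 + 0 \cdot 0} = \sqrt{-149 + 0} = \sqrt{-149} = i \sqrt{149}$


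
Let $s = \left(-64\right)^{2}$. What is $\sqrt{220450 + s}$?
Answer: $\sqrt{224546} \approx 473.86$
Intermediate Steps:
$s = 4096$
$\sqrt{220450 + s} = \sqrt{220450 + 4096} = \sqrt{224546}$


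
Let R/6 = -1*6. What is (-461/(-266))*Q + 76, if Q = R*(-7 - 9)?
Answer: 142876/133 ≈ 1074.3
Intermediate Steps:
R = -36 (R = 6*(-1*6) = 6*(-6) = -36)
Q = 576 (Q = -36*(-7 - 9) = -36*(-16) = 576)
(-461/(-266))*Q + 76 = -461/(-266)*576 + 76 = -461*(-1/266)*576 + 76 = (461/266)*576 + 76 = 132768/133 + 76 = 142876/133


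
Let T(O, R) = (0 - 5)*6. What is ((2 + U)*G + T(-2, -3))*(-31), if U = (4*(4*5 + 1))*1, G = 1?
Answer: -1736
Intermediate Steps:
U = 84 (U = (4*(20 + 1))*1 = (4*21)*1 = 84*1 = 84)
T(O, R) = -30 (T(O, R) = -5*6 = -30)
((2 + U)*G + T(-2, -3))*(-31) = ((2 + 84)*1 - 30)*(-31) = (86*1 - 30)*(-31) = (86 - 30)*(-31) = 56*(-31) = -1736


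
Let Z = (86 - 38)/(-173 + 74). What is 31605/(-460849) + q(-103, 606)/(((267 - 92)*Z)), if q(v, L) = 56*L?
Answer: -4608819276/11521225 ≈ -400.03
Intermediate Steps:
Z = -16/33 (Z = 48/(-99) = 48*(-1/99) = -16/33 ≈ -0.48485)
31605/(-460849) + q(-103, 606)/(((267 - 92)*Z)) = 31605/(-460849) + (56*606)/(((267 - 92)*(-16/33))) = 31605*(-1/460849) + 33936/((175*(-16/33))) = -31605/460849 + 33936/(-2800/33) = -31605/460849 + 33936*(-33/2800) = -31605/460849 - 9999/25 = -4608819276/11521225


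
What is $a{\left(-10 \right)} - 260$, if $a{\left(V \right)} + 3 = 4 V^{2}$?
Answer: $137$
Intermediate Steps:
$a{\left(V \right)} = -3 + 4 V^{2}$
$a{\left(-10 \right)} - 260 = \left(-3 + 4 \left(-10\right)^{2}\right) - 260 = \left(-3 + 4 \cdot 100\right) - 260 = \left(-3 + 400\right) - 260 = 397 - 260 = 137$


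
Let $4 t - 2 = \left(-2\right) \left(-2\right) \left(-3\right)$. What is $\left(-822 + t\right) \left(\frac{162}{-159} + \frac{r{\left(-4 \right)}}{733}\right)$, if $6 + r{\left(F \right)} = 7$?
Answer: $\frac{65183321}{77698} \approx 838.93$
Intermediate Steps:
$r{\left(F \right)} = 1$ ($r{\left(F \right)} = -6 + 7 = 1$)
$t = - \frac{5}{2}$ ($t = \frac{1}{2} + \frac{\left(-2\right) \left(-2\right) \left(-3\right)}{4} = \frac{1}{2} + \frac{4 \left(-3\right)}{4} = \frac{1}{2} + \frac{1}{4} \left(-12\right) = \frac{1}{2} - 3 = - \frac{5}{2} \approx -2.5$)
$\left(-822 + t\right) \left(\frac{162}{-159} + \frac{r{\left(-4 \right)}}{733}\right) = \left(-822 - \frac{5}{2}\right) \left(\frac{162}{-159} + 1 \cdot \frac{1}{733}\right) = - \frac{1649 \left(162 \left(- \frac{1}{159}\right) + 1 \cdot \frac{1}{733}\right)}{2} = - \frac{1649 \left(- \frac{54}{53} + \frac{1}{733}\right)}{2} = \left(- \frac{1649}{2}\right) \left(- \frac{39529}{38849}\right) = \frac{65183321}{77698}$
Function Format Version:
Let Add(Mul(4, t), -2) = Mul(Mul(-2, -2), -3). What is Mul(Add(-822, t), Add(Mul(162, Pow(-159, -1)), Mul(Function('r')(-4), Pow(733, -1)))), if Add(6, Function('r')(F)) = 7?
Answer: Rational(65183321, 77698) ≈ 838.93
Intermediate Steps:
Function('r')(F) = 1 (Function('r')(F) = Add(-6, 7) = 1)
t = Rational(-5, 2) (t = Add(Rational(1, 2), Mul(Rational(1, 4), Mul(Mul(-2, -2), -3))) = Add(Rational(1, 2), Mul(Rational(1, 4), Mul(4, -3))) = Add(Rational(1, 2), Mul(Rational(1, 4), -12)) = Add(Rational(1, 2), -3) = Rational(-5, 2) ≈ -2.5000)
Mul(Add(-822, t), Add(Mul(162, Pow(-159, -1)), Mul(Function('r')(-4), Pow(733, -1)))) = Mul(Add(-822, Rational(-5, 2)), Add(Mul(162, Pow(-159, -1)), Mul(1, Pow(733, -1)))) = Mul(Rational(-1649, 2), Add(Mul(162, Rational(-1, 159)), Mul(1, Rational(1, 733)))) = Mul(Rational(-1649, 2), Add(Rational(-54, 53), Rational(1, 733))) = Mul(Rational(-1649, 2), Rational(-39529, 38849)) = Rational(65183321, 77698)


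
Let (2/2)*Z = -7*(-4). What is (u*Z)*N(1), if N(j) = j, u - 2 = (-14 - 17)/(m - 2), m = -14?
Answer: 441/4 ≈ 110.25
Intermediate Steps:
u = 63/16 (u = 2 + (-14 - 17)/(-14 - 2) = 2 - 31/(-16) = 2 - 31*(-1/16) = 2 + 31/16 = 63/16 ≈ 3.9375)
Z = 28 (Z = -7*(-4) = 28)
(u*Z)*N(1) = ((63/16)*28)*1 = (441/4)*1 = 441/4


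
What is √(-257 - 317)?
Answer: I*√574 ≈ 23.958*I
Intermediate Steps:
√(-257 - 317) = √(-574) = I*√574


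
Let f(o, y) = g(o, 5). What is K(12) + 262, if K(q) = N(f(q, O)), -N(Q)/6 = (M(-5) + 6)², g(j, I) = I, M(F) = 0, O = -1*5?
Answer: 46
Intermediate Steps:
O = -5
f(o, y) = 5
N(Q) = -216 (N(Q) = -6*(0 + 6)² = -6*6² = -6*36 = -216)
K(q) = -216
K(12) + 262 = -216 + 262 = 46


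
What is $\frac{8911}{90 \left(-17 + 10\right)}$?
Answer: $- \frac{1273}{90} \approx -14.144$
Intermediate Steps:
$\frac{8911}{90 \left(-17 + 10\right)} = \frac{8911}{90 \left(-7\right)} = \frac{8911}{-630} = 8911 \left(- \frac{1}{630}\right) = - \frac{1273}{90}$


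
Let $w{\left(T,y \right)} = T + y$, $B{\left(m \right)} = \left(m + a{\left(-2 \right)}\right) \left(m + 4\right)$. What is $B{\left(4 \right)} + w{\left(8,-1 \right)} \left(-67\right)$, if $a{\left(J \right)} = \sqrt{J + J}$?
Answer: $-437 + 16 i \approx -437.0 + 16.0 i$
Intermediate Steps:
$a{\left(J \right)} = \sqrt{2} \sqrt{J}$ ($a{\left(J \right)} = \sqrt{2 J} = \sqrt{2} \sqrt{J}$)
$B{\left(m \right)} = \left(4 + m\right) \left(m + 2 i\right)$ ($B{\left(m \right)} = \left(m + \sqrt{2} \sqrt{-2}\right) \left(m + 4\right) = \left(m + \sqrt{2} i \sqrt{2}\right) \left(4 + m\right) = \left(m + 2 i\right) \left(4 + m\right) = \left(4 + m\right) \left(m + 2 i\right)$)
$B{\left(4 \right)} + w{\left(8,-1 \right)} \left(-67\right) = \left(4^{2} + 8 i + 2 \cdot 4 \left(2 + i\right)\right) + \left(8 - 1\right) \left(-67\right) = \left(16 + 8 i + \left(16 + 8 i\right)\right) + 7 \left(-67\right) = \left(32 + 16 i\right) - 469 = -437 + 16 i$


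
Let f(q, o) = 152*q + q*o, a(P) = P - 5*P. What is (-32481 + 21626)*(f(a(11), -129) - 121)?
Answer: 12298715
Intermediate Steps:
a(P) = -4*P
f(q, o) = 152*q + o*q
(-32481 + 21626)*(f(a(11), -129) - 121) = (-32481 + 21626)*((-4*11)*(152 - 129) - 121) = -10855*(-44*23 - 121) = -10855*(-1012 - 121) = -10855*(-1133) = 12298715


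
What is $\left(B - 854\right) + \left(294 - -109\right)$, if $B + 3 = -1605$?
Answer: $-2059$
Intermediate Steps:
$B = -1608$ ($B = -3 - 1605 = -1608$)
$\left(B - 854\right) + \left(294 - -109\right) = \left(-1608 - 854\right) + \left(294 - -109\right) = -2462 + \left(294 + 109\right) = -2462 + 403 = -2059$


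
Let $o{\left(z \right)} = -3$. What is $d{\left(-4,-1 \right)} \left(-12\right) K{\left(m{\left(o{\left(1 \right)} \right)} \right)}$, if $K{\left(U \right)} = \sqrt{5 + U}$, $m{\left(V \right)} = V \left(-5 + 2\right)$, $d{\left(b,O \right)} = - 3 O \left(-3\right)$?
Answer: $108 \sqrt{14} \approx 404.1$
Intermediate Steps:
$d{\left(b,O \right)} = 9 O$
$m{\left(V \right)} = - 3 V$ ($m{\left(V \right)} = V \left(-3\right) = - 3 V$)
$d{\left(-4,-1 \right)} \left(-12\right) K{\left(m{\left(o{\left(1 \right)} \right)} \right)} = 9 \left(-1\right) \left(-12\right) \sqrt{5 - -9} = \left(-9\right) \left(-12\right) \sqrt{5 + 9} = 108 \sqrt{14}$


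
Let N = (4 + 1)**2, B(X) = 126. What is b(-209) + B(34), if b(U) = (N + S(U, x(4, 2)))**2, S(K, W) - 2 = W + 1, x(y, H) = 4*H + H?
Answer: 1570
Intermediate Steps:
x(y, H) = 5*H
S(K, W) = 3 + W (S(K, W) = 2 + (W + 1) = 2 + (1 + W) = 3 + W)
N = 25 (N = 5**2 = 25)
b(U) = 1444 (b(U) = (25 + (3 + 5*2))**2 = (25 + (3 + 10))**2 = (25 + 13)**2 = 38**2 = 1444)
b(-209) + B(34) = 1444 + 126 = 1570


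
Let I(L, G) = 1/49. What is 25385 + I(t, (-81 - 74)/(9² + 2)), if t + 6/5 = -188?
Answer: 1243866/49 ≈ 25385.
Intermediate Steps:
t = -946/5 (t = -6/5 - 188 = -946/5 ≈ -189.20)
I(L, G) = 1/49
25385 + I(t, (-81 - 74)/(9² + 2)) = 25385 + 1/49 = 1243866/49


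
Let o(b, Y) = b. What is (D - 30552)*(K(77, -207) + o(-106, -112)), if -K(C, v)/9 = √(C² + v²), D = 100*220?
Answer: 906512 + 2232072*√58 ≈ 1.7905e+7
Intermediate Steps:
D = 22000
K(C, v) = -9*√(C² + v²)
(D - 30552)*(K(77, -207) + o(-106, -112)) = (22000 - 30552)*(-9*√(77² + (-207)²) - 106) = -8552*(-9*√(5929 + 42849) - 106) = -8552*(-261*√58 - 106) = -8552*(-106 - 261*√58) = 906512 + 2232072*√58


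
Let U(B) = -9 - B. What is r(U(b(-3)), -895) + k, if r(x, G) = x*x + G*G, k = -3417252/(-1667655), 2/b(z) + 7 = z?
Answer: 2226609844717/2779425 ≈ 8.0110e+5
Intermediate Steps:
b(z) = 2/(-7 + z)
k = 1139084/555885 (k = -3417252*(-1/1667655) = 1139084/555885 ≈ 2.0491)
r(x, G) = G² + x² (r(x, G) = x² + G² = G² + x²)
r(U(b(-3)), -895) + k = ((-895)² + (-9 - 2/(-7 - 3))²) + 1139084/555885 = (801025 + (-9 - 2/(-10))²) + 1139084/555885 = (801025 + (-9 - 2*(-1)/10)²) + 1139084/555885 = (801025 + (-9 - 1*(-⅕))²) + 1139084/555885 = (801025 + (-9 + ⅕)²) + 1139084/555885 = (801025 + (-44/5)²) + 1139084/555885 = (801025 + 1936/25) + 1139084/555885 = 20027561/25 + 1139084/555885 = 2226609844717/2779425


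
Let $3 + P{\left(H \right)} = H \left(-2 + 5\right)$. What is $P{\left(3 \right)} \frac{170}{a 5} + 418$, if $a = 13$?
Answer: $\frac{5638}{13} \approx 433.69$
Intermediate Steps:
$P{\left(H \right)} = -3 + 3 H$ ($P{\left(H \right)} = -3 + H \left(-2 + 5\right) = -3 + H 3 = -3 + 3 H$)
$P{\left(3 \right)} \frac{170}{a 5} + 418 = \left(-3 + 3 \cdot 3\right) \frac{170}{13 \cdot 5} + 418 = \left(-3 + 9\right) \frac{170}{65} + 418 = 6 \cdot 170 \cdot \frac{1}{65} + 418 = 6 \cdot \frac{34}{13} + 418 = \frac{204}{13} + 418 = \frac{5638}{13}$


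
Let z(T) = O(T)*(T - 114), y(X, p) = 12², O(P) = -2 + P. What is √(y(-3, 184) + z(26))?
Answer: 4*I*√123 ≈ 44.362*I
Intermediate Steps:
y(X, p) = 144
z(T) = (-114 + T)*(-2 + T) (z(T) = (-2 + T)*(T - 114) = (-2 + T)*(-114 + T) = (-114 + T)*(-2 + T))
√(y(-3, 184) + z(26)) = √(144 + (-114 + 26)*(-2 + 26)) = √(144 - 88*24) = √(144 - 2112) = √(-1968) = 4*I*√123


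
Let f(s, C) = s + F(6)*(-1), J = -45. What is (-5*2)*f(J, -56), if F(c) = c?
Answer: 510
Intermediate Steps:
f(s, C) = -6 + s (f(s, C) = s + 6*(-1) = s - 6 = -6 + s)
(-5*2)*f(J, -56) = (-5*2)*(-6 - 45) = -10*(-51) = 510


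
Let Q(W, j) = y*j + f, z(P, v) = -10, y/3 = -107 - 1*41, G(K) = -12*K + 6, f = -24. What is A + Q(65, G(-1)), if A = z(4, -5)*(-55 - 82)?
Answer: -6646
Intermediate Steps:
G(K) = 6 - 12*K
y = -444 (y = 3*(-107 - 1*41) = 3*(-107 - 41) = 3*(-148) = -444)
Q(W, j) = -24 - 444*j (Q(W, j) = -444*j - 24 = -24 - 444*j)
A = 1370 (A = -10*(-55 - 82) = -10*(-137) = 1370)
A + Q(65, G(-1)) = 1370 + (-24 - 444*(6 - 12*(-1))) = 1370 + (-24 - 444*(6 + 12)) = 1370 + (-24 - 444*18) = 1370 + (-24 - 7992) = 1370 - 8016 = -6646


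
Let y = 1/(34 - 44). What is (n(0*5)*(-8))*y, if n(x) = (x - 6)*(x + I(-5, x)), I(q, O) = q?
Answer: 24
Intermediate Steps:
n(x) = (-6 + x)*(-5 + x) (n(x) = (x - 6)*(x - 5) = (-6 + x)*(-5 + x))
y = -⅒ (y = 1/(-10) = -⅒ ≈ -0.10000)
(n(0*5)*(-8))*y = ((30 + (0*5)² - 0*5)*(-8))*(-⅒) = ((30 + 0² - 11*0)*(-8))*(-⅒) = ((30 + 0 + 0)*(-8))*(-⅒) = (30*(-8))*(-⅒) = -240*(-⅒) = 24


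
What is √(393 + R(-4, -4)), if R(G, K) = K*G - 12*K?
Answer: √457 ≈ 21.378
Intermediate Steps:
R(G, K) = -12*K + G*K (R(G, K) = G*K - 12*K = -12*K + G*K)
√(393 + R(-4, -4)) = √(393 - 4*(-12 - 4)) = √(393 - 4*(-16)) = √(393 + 64) = √457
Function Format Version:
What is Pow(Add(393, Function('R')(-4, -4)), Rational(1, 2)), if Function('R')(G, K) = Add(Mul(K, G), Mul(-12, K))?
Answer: Pow(457, Rational(1, 2)) ≈ 21.378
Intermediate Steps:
Function('R')(G, K) = Add(Mul(-12, K), Mul(G, K)) (Function('R')(G, K) = Add(Mul(G, K), Mul(-12, K)) = Add(Mul(-12, K), Mul(G, K)))
Pow(Add(393, Function('R')(-4, -4)), Rational(1, 2)) = Pow(Add(393, Mul(-4, Add(-12, -4))), Rational(1, 2)) = Pow(Add(393, Mul(-4, -16)), Rational(1, 2)) = Pow(Add(393, 64), Rational(1, 2)) = Pow(457, Rational(1, 2))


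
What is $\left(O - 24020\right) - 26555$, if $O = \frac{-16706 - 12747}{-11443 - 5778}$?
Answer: $- \frac{870922622}{17221} \approx -50573.0$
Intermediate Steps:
$O = \frac{29453}{17221}$ ($O = - \frac{29453}{-17221} = \left(-29453\right) \left(- \frac{1}{17221}\right) = \frac{29453}{17221} \approx 1.7103$)
$\left(O - 24020\right) - 26555 = \left(\frac{29453}{17221} - 24020\right) - 26555 = - \frac{413618967}{17221} - 26555 = - \frac{870922622}{17221}$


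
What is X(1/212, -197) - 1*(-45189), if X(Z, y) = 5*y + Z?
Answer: 9371249/212 ≈ 44204.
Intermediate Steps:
X(Z, y) = Z + 5*y
X(1/212, -197) - 1*(-45189) = (1/212 + 5*(-197)) - 1*(-45189) = (1/212 - 985) + 45189 = -208819/212 + 45189 = 9371249/212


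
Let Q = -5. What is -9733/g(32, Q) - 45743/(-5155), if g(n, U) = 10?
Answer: -9943237/10310 ≈ -964.43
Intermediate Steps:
-9733/g(32, Q) - 45743/(-5155) = -9733/10 - 45743/(-5155) = -9733*⅒ - 45743*(-1/5155) = -9733/10 + 45743/5155 = -9943237/10310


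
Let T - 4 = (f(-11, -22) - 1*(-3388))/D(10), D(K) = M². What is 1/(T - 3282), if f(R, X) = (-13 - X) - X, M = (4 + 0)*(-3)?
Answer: -144/468613 ≈ -0.00030729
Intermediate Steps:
M = -12 (M = 4*(-3) = -12)
f(R, X) = -13 - 2*X
D(K) = 144 (D(K) = (-12)² = 144)
T = 3995/144 (T = 4 + ((-13 - 2*(-22)) - 1*(-3388))/144 = 4 + ((-13 + 44) + 3388)*(1/144) = 4 + (31 + 3388)*(1/144) = 4 + 3419*(1/144) = 4 + 3419/144 = 3995/144 ≈ 27.743)
1/(T - 3282) = 1/(3995/144 - 3282) = 1/(-468613/144) = -144/468613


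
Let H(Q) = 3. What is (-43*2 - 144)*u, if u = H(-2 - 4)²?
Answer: -2070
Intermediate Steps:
u = 9 (u = 3² = 9)
(-43*2 - 144)*u = (-43*2 - 144)*9 = (-86 - 144)*9 = -230*9 = -2070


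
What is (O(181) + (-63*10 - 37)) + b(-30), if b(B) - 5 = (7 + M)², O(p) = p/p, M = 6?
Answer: -492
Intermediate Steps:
O(p) = 1
b(B) = 174 (b(B) = 5 + (7 + 6)² = 5 + 13² = 5 + 169 = 174)
(O(181) + (-63*10 - 37)) + b(-30) = (1 + (-63*10 - 37)) + 174 = (1 + (-630 - 37)) + 174 = (1 - 667) + 174 = -666 + 174 = -492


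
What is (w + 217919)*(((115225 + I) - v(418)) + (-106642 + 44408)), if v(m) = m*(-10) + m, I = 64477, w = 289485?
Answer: 61512586920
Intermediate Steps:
v(m) = -9*m (v(m) = -10*m + m = -9*m)
(w + 217919)*(((115225 + I) - v(418)) + (-106642 + 44408)) = (289485 + 217919)*(((115225 + 64477) - (-9)*418) + (-106642 + 44408)) = 507404*((179702 - 1*(-3762)) - 62234) = 507404*((179702 + 3762) - 62234) = 507404*(183464 - 62234) = 507404*121230 = 61512586920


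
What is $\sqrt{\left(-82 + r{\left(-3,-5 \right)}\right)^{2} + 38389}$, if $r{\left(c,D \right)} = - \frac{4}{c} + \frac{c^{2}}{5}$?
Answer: $\frac{\sqrt{10037014}}{15} \approx 211.21$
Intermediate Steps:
$r{\left(c,D \right)} = - \frac{4}{c} + \frac{c^{2}}{5}$ ($r{\left(c,D \right)} = - \frac{4}{c} + c^{2} \cdot \frac{1}{5} = - \frac{4}{c} + \frac{c^{2}}{5}$)
$\sqrt{\left(-82 + r{\left(-3,-5 \right)}\right)^{2} + 38389} = \sqrt{\left(-82 + \frac{-20 + \left(-3\right)^{3}}{5 \left(-3\right)}\right)^{2} + 38389} = \sqrt{\left(-82 + \frac{1}{5} \left(- \frac{1}{3}\right) \left(-20 - 27\right)\right)^{2} + 38389} = \sqrt{\left(-82 + \frac{1}{5} \left(- \frac{1}{3}\right) \left(-47\right)\right)^{2} + 38389} = \sqrt{\left(-82 + \frac{47}{15}\right)^{2} + 38389} = \sqrt{\left(- \frac{1183}{15}\right)^{2} + 38389} = \sqrt{\frac{1399489}{225} + 38389} = \sqrt{\frac{10037014}{225}} = \frac{\sqrt{10037014}}{15}$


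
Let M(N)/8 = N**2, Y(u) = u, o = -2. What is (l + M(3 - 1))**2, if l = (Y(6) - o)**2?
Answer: 9216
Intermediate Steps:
M(N) = 8*N**2
l = 64 (l = (6 - 1*(-2))**2 = (6 + 2)**2 = 8**2 = 64)
(l + M(3 - 1))**2 = (64 + 8*(3 - 1)**2)**2 = (64 + 8*2**2)**2 = (64 + 8*4)**2 = (64 + 32)**2 = 96**2 = 9216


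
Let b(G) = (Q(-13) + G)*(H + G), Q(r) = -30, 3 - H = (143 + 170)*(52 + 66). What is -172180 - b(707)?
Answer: 24351468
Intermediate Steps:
H = -36931 (H = 3 - (143 + 170)*(52 + 66) = 3 - 313*118 = 3 - 1*36934 = 3 - 36934 = -36931)
Q(r) = -30 (Q(r) = -6*5 = -30)
b(G) = (-36931 + G)*(-30 + G) (b(G) = (-30 + G)*(-36931 + G) = (-36931 + G)*(-30 + G))
-172180 - b(707) = -172180 - (1107930 + 707**2 - 36961*707) = -172180 - (1107930 + 499849 - 26131427) = -172180 - 1*(-24523648) = -172180 + 24523648 = 24351468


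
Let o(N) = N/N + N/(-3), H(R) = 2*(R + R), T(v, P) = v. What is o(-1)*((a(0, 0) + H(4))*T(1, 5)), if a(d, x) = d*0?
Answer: 64/3 ≈ 21.333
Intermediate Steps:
a(d, x) = 0
H(R) = 4*R (H(R) = 2*(2*R) = 4*R)
o(N) = 1 - N/3 (o(N) = 1 + N*(-⅓) = 1 - N/3)
o(-1)*((a(0, 0) + H(4))*T(1, 5)) = (1 - ⅓*(-1))*((0 + 4*4)*1) = (1 + ⅓)*((0 + 16)*1) = 4*(16*1)/3 = (4/3)*16 = 64/3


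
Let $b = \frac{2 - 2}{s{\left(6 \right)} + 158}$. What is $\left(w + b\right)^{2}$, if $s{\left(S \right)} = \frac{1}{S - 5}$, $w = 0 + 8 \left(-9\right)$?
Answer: $5184$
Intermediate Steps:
$w = -72$ ($w = 0 - 72 = -72$)
$s{\left(S \right)} = \frac{1}{-5 + S}$
$b = 0$ ($b = \frac{2 - 2}{\frac{1}{-5 + 6} + 158} = \frac{0}{1^{-1} + 158} = \frac{0}{1 + 158} = \frac{0}{159} = 0 \cdot \frac{1}{159} = 0$)
$\left(w + b\right)^{2} = \left(-72 + 0\right)^{2} = \left(-72\right)^{2} = 5184$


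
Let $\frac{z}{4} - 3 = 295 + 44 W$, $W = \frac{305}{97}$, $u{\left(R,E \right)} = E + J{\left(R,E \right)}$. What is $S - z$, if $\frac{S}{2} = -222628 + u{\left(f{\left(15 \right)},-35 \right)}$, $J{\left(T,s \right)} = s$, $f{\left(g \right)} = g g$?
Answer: $- \frac{43372716}{97} \approx -4.4714 \cdot 10^{5}$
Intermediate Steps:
$f{\left(g \right)} = g^{2}$
$u{\left(R,E \right)} = 2 E$ ($u{\left(R,E \right)} = E + E = 2 E$)
$W = \frac{305}{97}$ ($W = 305 \cdot \frac{1}{97} = \frac{305}{97} \approx 3.1443$)
$S = -445396$ ($S = 2 \left(-222628 + 2 \left(-35\right)\right) = 2 \left(-222628 - 70\right) = 2 \left(-222698\right) = -445396$)
$z = \frac{169304}{97}$ ($z = 12 + 4 \left(295 + 44 \cdot \frac{305}{97}\right) = 12 + 4 \left(295 + \frac{13420}{97}\right) = 12 + 4 \cdot \frac{42035}{97} = 12 + \frac{168140}{97} = \frac{169304}{97} \approx 1745.4$)
$S - z = -445396 - \frac{169304}{97} = - \frac{43372716}{97}$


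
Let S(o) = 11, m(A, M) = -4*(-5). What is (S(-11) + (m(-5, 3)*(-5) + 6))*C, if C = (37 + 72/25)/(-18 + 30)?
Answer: -82751/300 ≈ -275.84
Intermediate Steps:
m(A, M) = 20
C = 997/300 (C = (37 + 72*(1/25))/12 = (37 + 72/25)*(1/12) = (997/25)*(1/12) = 997/300 ≈ 3.3233)
(S(-11) + (m(-5, 3)*(-5) + 6))*C = (11 + (20*(-5) + 6))*(997/300) = (11 + (-100 + 6))*(997/300) = (11 - 94)*(997/300) = -83*997/300 = -82751/300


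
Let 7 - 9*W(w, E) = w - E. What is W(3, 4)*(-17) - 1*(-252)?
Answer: 2132/9 ≈ 236.89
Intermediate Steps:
W(w, E) = 7/9 - w/9 + E/9 (W(w, E) = 7/9 - (w - E)/9 = 7/9 + (-w/9 + E/9) = 7/9 - w/9 + E/9)
W(3, 4)*(-17) - 1*(-252) = (7/9 - ⅑*3 + (⅑)*4)*(-17) - 1*(-252) = (7/9 - ⅓ + 4/9)*(-17) + 252 = (8/9)*(-17) + 252 = -136/9 + 252 = 2132/9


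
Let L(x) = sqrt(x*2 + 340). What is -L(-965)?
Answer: -I*sqrt(1590) ≈ -39.875*I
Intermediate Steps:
L(x) = sqrt(340 + 2*x) (L(x) = sqrt(2*x + 340) = sqrt(340 + 2*x))
-L(-965) = -sqrt(340 + 2*(-965)) = -sqrt(340 - 1930) = -sqrt(-1590) = -I*sqrt(1590)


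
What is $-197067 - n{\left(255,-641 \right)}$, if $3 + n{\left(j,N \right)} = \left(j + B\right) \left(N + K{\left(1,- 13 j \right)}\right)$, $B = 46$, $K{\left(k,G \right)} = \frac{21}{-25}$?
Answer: $- \frac{96754}{25} \approx -3870.2$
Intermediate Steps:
$K{\left(k,G \right)} = - \frac{21}{25}$ ($K{\left(k,G \right)} = 21 \left(- \frac{1}{25}\right) = - \frac{21}{25}$)
$n{\left(j,N \right)} = -3 + \left(46 + j\right) \left(- \frac{21}{25} + N\right)$ ($n{\left(j,N \right)} = -3 + \left(j + 46\right) \left(N - \frac{21}{25}\right) = -3 + \left(46 + j\right) \left(- \frac{21}{25} + N\right)$)
$-197067 - n{\left(255,-641 \right)} = -197067 - \left(- \frac{1041}{25} + 46 \left(-641\right) - \frac{1071}{5} - 163455\right) = -197067 - \left(- \frac{1041}{25} - 29486 - \frac{1071}{5} - 163455\right) = -197067 - - \frac{4829921}{25} = -197067 + \frac{4829921}{25} = - \frac{96754}{25}$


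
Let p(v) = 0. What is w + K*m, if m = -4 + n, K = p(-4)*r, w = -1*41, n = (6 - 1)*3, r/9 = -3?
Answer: -41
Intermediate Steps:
r = -27 (r = 9*(-3) = -27)
n = 15 (n = 5*3 = 15)
w = -41
K = 0 (K = 0*(-27) = 0)
m = 11 (m = -4 + 15 = 11)
w + K*m = -41 + 0*11 = -41 + 0 = -41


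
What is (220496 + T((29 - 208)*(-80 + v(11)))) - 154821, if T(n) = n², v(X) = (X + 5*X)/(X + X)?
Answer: 190036764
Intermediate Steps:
v(X) = 3 (v(X) = (6*X)/((2*X)) = (6*X)*(1/(2*X)) = 3)
(220496 + T((29 - 208)*(-80 + v(11)))) - 154821 = (220496 + ((29 - 208)*(-80 + 3))²) - 154821 = (220496 + (-179*(-77))²) - 154821 = (220496 + 13783²) - 154821 = (220496 + 189971089) - 154821 = 190191585 - 154821 = 190036764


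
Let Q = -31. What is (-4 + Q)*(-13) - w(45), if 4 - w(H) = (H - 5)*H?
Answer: 2251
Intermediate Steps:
w(H) = 4 - H*(-5 + H) (w(H) = 4 - (H - 5)*H = 4 - (-5 + H)*H = 4 - H*(-5 + H))
(-4 + Q)*(-13) - w(45) = (-4 - 31)*(-13) - (4 - 1*45² + 5*45) = -35*(-13) - (4 - 1*2025 + 225) = 455 - (4 - 2025 + 225) = 455 - 1*(-1796) = 455 + 1796 = 2251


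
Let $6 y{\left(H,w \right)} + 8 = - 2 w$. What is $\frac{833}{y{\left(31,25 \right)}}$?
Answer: $- \frac{2499}{29} \approx -86.172$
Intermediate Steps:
$y{\left(H,w \right)} = - \frac{4}{3} - \frac{w}{3}$ ($y{\left(H,w \right)} = - \frac{4}{3} + \frac{\left(-2\right) w}{6} = - \frac{4}{3} - \frac{w}{3}$)
$\frac{833}{y{\left(31,25 \right)}} = \frac{833}{- \frac{4}{3} - \frac{25}{3}} = \frac{833}{- \frac{29}{3}} = 833 \left(- \frac{3}{29}\right) = - \frac{2499}{29}$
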